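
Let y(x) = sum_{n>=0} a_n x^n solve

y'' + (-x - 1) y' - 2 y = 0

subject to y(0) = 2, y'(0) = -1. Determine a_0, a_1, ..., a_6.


Ansatz: y(x) = sum_{n>=0} a_n x^n, so y'(x) = sum_{n>=1} n a_n x^(n-1) and y''(x) = sum_{n>=2} n(n-1) a_n x^(n-2).
Substitute into P(x) y'' + Q(x) y' + R(x) y = 0 with P(x) = 1, Q(x) = -x - 1, R(x) = -2, and match powers of x.
Initial conditions: a_0 = 2, a_1 = -1.
Setting the coefficient of each power of x to zero and solving order by order (substituting the coefficients already found):
  x^0: 2 a_2 - a_1 - 2 a_0 = 0  ->  2 a_2 = a_1 + 2 a_0 = 3  ->  a_2 = 3/2
  x^1: 6 a_3 - 2 a_2 - 3 a_1 = 0  ->  6 a_3 = 2 a_2 + 3 a_1 = 0  ->  a_3 = 0
  x^2: 12 a_4 - 3 a_3 - 4 a_2 = 0  ->  12 a_4 = 3 a_3 + 4 a_2 = 6  ->  a_4 = 1/2
  x^3: 20 a_5 - 4 a_4 - 5 a_3 = 0  ->  20 a_5 = 4 a_4 + 5 a_3 = 2  ->  a_5 = 1/10
  x^4: 30 a_6 - 5 a_5 - 6 a_4 = 0  ->  30 a_6 = 5 a_5 + 6 a_4 = 7/2  ->  a_6 = 7/60
Truncated series: y(x) = 2 - x + (3/2) x^2 + (1/2) x^4 + (1/10) x^5 + (7/60) x^6 + O(x^7).

a_0 = 2; a_1 = -1; a_2 = 3/2; a_3 = 0; a_4 = 1/2; a_5 = 1/10; a_6 = 7/60


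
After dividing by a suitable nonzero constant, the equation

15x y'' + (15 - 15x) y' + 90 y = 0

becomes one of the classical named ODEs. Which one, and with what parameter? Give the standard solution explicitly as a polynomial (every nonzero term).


All three coefficients share the factor 15; dividing through by 15 gives  x y'' + (1 - x) y' + 6 y = 0.
This matches the Laguerre equation x y'' + (1 - x) y' + n y = 0 with n = 6; the polynomial solution is L_6(x).
With y = sum_k a_k x^k, matching x^k gives (k+1)k a_{k+1} + (k+1) a_{k+1} - k a_k + n a_k = 0, i.e. (k+1)^2 a_{k+1} = (k - n) a_k = (k - 6) a_k. The right side vanishes at k = 6, so the series terminates at degree 6.
Standard normalization L_n(0) = 1 gives a_0 = 1. Work upward with a_{k+1} = (k - 6) a_k / (k+1)^2:
  a_1 = (0 - 6)(1) / 1^2 = -6/1 = -6
  a_2 = (1 - 6)(-6) / 2^2 = 30/4 = 15/2
  a_3 = (2 - 6)(15/2) / 3^2 = -30/9 = -10/3
  a_4 = (3 - 6)(-10/3) / 4^2 = 10/16 = 5/8
  a_5 = (4 - 6)(5/8) / 5^2 = (-5/4)/25 = -1/20
  a_6 = (5 - 6)(-1/20) / 6^2 = (1/20)/36 = 1/720
Hence L_6(x) = x^6/720 - x^5/20 + 5 x^4/8 - 10 x^3/3 + 15 x^2/2 - 6 x + 1.

L_6(x); series = x^6/720 - x^5/20 + 5 x^4/8 - 10 x^3/3 + 15 x^2/2 - 6 x + 1


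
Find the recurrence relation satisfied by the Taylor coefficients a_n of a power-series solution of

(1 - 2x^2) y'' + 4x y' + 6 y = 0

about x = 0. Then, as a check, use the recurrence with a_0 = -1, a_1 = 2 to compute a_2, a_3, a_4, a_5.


Substitute y = sum_n a_n x^n.
(1 - 2 x^2) y'' contributes (n+2)(n+1) a_{n+2} - 2 n(n-1) a_n at x^n.
4 x y'(x) contributes 4 n a_n at x^n.
6 y(x) contributes 6 a_n at x^n.
Matching x^n: (n+2)(n+1) a_{n+2} + (-2 n(n-1) + 4 n + 6) a_n = 0.
Thus a_{n+2} = (2 n(n-1) - 4 n - 6) / ((n+1)(n+2)) * a_n.

Check with a_0 = -1, a_1 = 2 (apply the recurrence for n = 0, 1, 2, 3): a_0 = -1, a_1 = 2, a_2 = 3, a_3 = -10/3, a_4 = -5/2, a_5 = 1.

a_(n+2) = (2 n(n-1) - 4 n - 6) / ((n+1)(n+2)) * a_n; check: a_0 = -1, a_1 = 2, a_2 = 3, a_3 = -10/3, a_4 = -5/2, a_5 = 1


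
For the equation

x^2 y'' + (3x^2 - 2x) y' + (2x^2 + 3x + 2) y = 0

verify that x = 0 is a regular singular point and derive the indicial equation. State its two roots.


Divide by x^2 to reach normal form y'' + P_1(x) y' + P_2(x) y = 0 with P_1(x) = 3 - 2/x and P_2(x) = 2 + 3/x + 2/x^2.
x = 0 is a singular point because the y'-coefficient 3 - 2/x has a pole at x = 0 and the y-coefficient 2 + 3/x + 2/x^2 has a pole at x = 0.
It is a regular singular point because x P_1(x) = p(x) = 3x - 2 and x^2 P_2(x) = q(x) = 2x^2 + 3x + 2 are polynomials, hence analytic at x = 0.
p(0) = -2,  q(0) = 2.
Indicial equation: r(r-1) + p(0) r + q(0) = 0, i.e. r^2 + (p(0) - 1) r + q(0) = 0, i.e. r^2 - 3 r + 2 = 0.
Discriminant: (-3)^2 - 4(2) = 1, so r = (3 ± 1)/2.
Solving: r_1 = 2, r_2 = 1.

indicial: r^2 - 3 r + 2 = 0; roots r_1 = 2, r_2 = 1


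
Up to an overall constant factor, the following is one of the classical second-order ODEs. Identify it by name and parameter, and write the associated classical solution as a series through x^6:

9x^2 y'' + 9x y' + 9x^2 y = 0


All three coefficients share the factor 9; dividing through by 9 gives  x^2 y'' + x y' + x^2 y = 0.
This matches the Bessel equation x^2 y'' + x y' + (x^2 - nu^2) y = 0 with nu^2 = 0, so nu = 0; the solution bounded at x = 0 is J_0(x).
Frobenius at x = 0: indicial roots ±nu; for r = nu the recurrence k(k + 2nu) c_k = -c_{k-2} gives the standard series J_nu(x) = sum_{k>=0} (-1)^k / (k! (k+nu)!) (x/2)^(2k+nu). Evaluate the first 4 terms:
  k = 0: (-1)^0 / (0! * 0! * 2^0) x^0 = 1/(1*1*1) x^0 = (1) x^0
  k = 1: (-1)^1 / (1! * 1! * 2^2) x^2 = -1/(1*1*4) x^2 = (-1/4) x^2
  k = 2: (-1)^2 / (2! * 2! * 2^4) x^4 = 1/(2*2*16) x^4 = (1/64) x^4
  k = 3: (-1)^3 / (3! * 3! * 2^6) x^6 = -1/(6*6*64) x^6 = (-1/2304) x^6
Hence J_0(x) = -x^6/2304 + x^4/64 - x^2/4 + 1 + ....

J_0(x); series = -x^6/2304 + x^4/64 - x^2/4 + 1


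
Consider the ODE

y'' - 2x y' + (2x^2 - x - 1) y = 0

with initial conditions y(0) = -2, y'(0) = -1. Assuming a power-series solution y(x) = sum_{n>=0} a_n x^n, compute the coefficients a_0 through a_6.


Ansatz: y(x) = sum_{n>=0} a_n x^n, so y'(x) = sum_{n>=1} n a_n x^(n-1) and y''(x) = sum_{n>=2} n(n-1) a_n x^(n-2).
Substitute into P(x) y'' + Q(x) y' + R(x) y = 0 with P(x) = 1, Q(x) = -2x, R(x) = 2x^2 - x - 1, and match powers of x.
Initial conditions: a_0 = -2, a_1 = -1.
Setting the coefficient of each power of x to zero and solving order by order (substituting the coefficients already found):
  x^0: 2 a_2 - a_0 = 0  ->  2 a_2 = a_0 = -2  ->  a_2 = -1
  x^1: 6 a_3 - 3 a_1 - a_0 = 0  ->  6 a_3 = 3 a_1 + a_0 = -5  ->  a_3 = -5/6
  x^2: 12 a_4 - 5 a_2 - a_1 + 2 a_0 = 0  ->  12 a_4 = 5 a_2 + a_1 - 2 a_0 = -2  ->  a_4 = -1/6
  x^3: 20 a_5 - 7 a_3 - a_2 + 2 a_1 = 0  ->  20 a_5 = 7 a_3 + a_2 - 2 a_1 = -29/6  ->  a_5 = -29/120
  x^4: 30 a_6 - 9 a_4 - a_3 + 2 a_2 = 0  ->  30 a_6 = 9 a_4 + a_3 - 2 a_2 = -1/3  ->  a_6 = -1/90
Truncated series: y(x) = -2 - x - x^2 - (5/6) x^3 - (1/6) x^4 - (29/120) x^5 - (1/90) x^6 + O(x^7).

a_0 = -2; a_1 = -1; a_2 = -1; a_3 = -5/6; a_4 = -1/6; a_5 = -29/120; a_6 = -1/90


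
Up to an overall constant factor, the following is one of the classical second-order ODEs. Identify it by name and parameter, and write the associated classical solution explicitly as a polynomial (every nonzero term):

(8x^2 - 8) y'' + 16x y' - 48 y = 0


All three coefficients share the factor -8; dividing through by -8 gives  (1 - x^2) y'' - 2x y' + 6 y = 0.
This matches the Legendre equation (1 - x^2) y'' - 2x y' + n(n+1) y = 0 (note the -2x y' term) with n(n+1) = 6, so n = 2; the polynomial solution is P_2(x).
With y = sum_k a_k x^k, matching x^k gives (k+2)(k+1) a_{k+2} = [k(k+1) - n(n+1)] a_k = (k - 2)(k + 3) a_k. The right side vanishes at k = 2, so the series with the parity of 2 terminates at degree 2.
Standard normalization (P_n(1) = 1): leading coefficient (2n)!/(2^n (n!)^2) = 24/(4*4) = 3/2, so a_2 = 3/2. Work downward with a_k = (k+1)(k+2) a_{k+2} / ((k - 2)(k + 3)):
  a_0 = (1)(2)(3/2) / ((0 - 2)(0 + 3)) = 3/(-6) = -1/2
Hence P_2(x) = 3 x^2/2 - 1/2.

P_2(x); series = 3 x^2/2 - 1/2


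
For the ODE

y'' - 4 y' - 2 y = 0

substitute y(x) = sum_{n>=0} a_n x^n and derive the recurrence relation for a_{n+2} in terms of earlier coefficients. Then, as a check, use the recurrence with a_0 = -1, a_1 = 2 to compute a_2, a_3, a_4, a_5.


Substitute y = sum_n a_n x^n.
y''(x) has coefficient (n+2)(n+1) a_{n+2} at x^n;
-4 y'(x) has coefficient -4 (n+1) a_{n+1} at x^n;
-2 y(x) has coefficient -2 a_n at x^n.
Matching x^n: (n+2)(n+1) a_{n+2} - 4 (n+1) a_{n+1} - 2 a_n = 0.
Thus a_{n+2} = [4 (n+1) a_{n+1} + 2 a_n] / ((n+1)(n+2)).

Check with a_0 = -1, a_1 = 2 (apply the recurrence for n = 0, 1, 2, 3): a_0 = -1, a_1 = 2, a_2 = 3, a_3 = 14/3, a_4 = 31/6, a_5 = 23/5.

a_(n+2) = [4 (n+1) a_(n+1) + 2 a_n] / ((n+1)(n+2)); check: a_0 = -1, a_1 = 2, a_2 = 3, a_3 = 14/3, a_4 = 31/6, a_5 = 23/5


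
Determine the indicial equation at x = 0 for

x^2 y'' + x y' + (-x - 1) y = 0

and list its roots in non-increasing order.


Divide by x^2 to reach normal form y'' + P_1(x) y' + P_2(x) y = 0 with P_1(x) = 1/x and P_2(x) = -1/x - 1/x^2.
x = 0 is a singular point because the y'-coefficient 1/x has a pole at x = 0 and the y-coefficient -1/x - 1/x^2 has a pole at x = 0.
It is a regular singular point because x P_1(x) = p(x) = 1 and x^2 P_2(x) = q(x) = -x - 1 are polynomials, hence analytic at x = 0.
p(0) = 1,  q(0) = -1.
Indicial equation: r(r-1) + p(0) r + q(0) = 0, i.e. r^2 + (p(0) - 1) r + q(0) = 0, i.e. r^2 - 1 = 0.
Discriminant: (0)^2 - 4(-1) = 4, so r = (0 ± 2)/2.
Solving: r_1 = 1, r_2 = -1.

indicial: r^2 - 1 = 0; roots r_1 = 1, r_2 = -1


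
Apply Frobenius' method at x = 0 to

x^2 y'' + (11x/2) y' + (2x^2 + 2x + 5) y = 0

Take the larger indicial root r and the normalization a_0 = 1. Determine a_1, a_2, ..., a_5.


Write in Frobenius form y'' + (p(x)/x) y' + (q(x)/x^2) y = 0:
  p(x) = 11/2,  q(x) = 2x^2 + 2x + 5.
Indicial equation: r(r-1) + (11/2) r + (5) = 0 -> roots r_1 = -2, r_2 = -5/2.
Take r = r_1 = -2. Let y(x) = x^r sum_{n>=0} a_n x^n with a_0 = 1.
Substitute y = x^r sum a_n x^n and match x^{r+n}. The recurrence is
  D(n) a_n + 2 a_{n-1} + 2 a_{n-2} = 0,  where D(n) = (r+n)(r+n-1) + (11/2)(r+n) + (5).
  a_n = [-2 a_{n-1} - 2 a_{n-2}] / D(n).
Since the indicial polynomial factors as (r - r_1)(r - r_2), D(n) = (r_1 + n - r_1)(r_1 + n - r_2) = n(n + 1/2).
Evaluating step by step (a_0 = 1):
  n = 1: D(1) = 1(1 + 1/2) = 3/2; numerator = -2(1) = -2; a_1 = (-2)/(3/2) = -4/3
  n = 2: D(2) = 2(2 + 1/2) = 5; numerator = -2(-4/3) - 2(1) = 2/3; a_2 = (2/3)/(5) = 2/15
  n = 3: D(3) = 3(3 + 1/2) = 21/2; numerator = -2(2/15) - 2(-4/3) = 12/5; a_3 = (12/5)/(21/2) = 8/35
  n = 4: D(4) = 4(4 + 1/2) = 18; numerator = -2(8/35) - 2(2/15) = -76/105; a_4 = (-76/105)/(18) = -38/945
  n = 5: D(5) = 5(5 + 1/2) = 55/2; numerator = -2(-38/945) - 2(8/35) = -356/945; a_5 = (-356/945)/(55/2) = -712/51975

r = -2; a_0 = 1; a_1 = -4/3; a_2 = 2/15; a_3 = 8/35; a_4 = -38/945; a_5 = -712/51975


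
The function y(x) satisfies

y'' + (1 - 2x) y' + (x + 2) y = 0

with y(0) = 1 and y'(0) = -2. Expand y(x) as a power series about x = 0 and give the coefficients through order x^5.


Ansatz: y(x) = sum_{n>=0} a_n x^n, so y'(x) = sum_{n>=1} n a_n x^(n-1) and y''(x) = sum_{n>=2} n(n-1) a_n x^(n-2).
Substitute into P(x) y'' + Q(x) y' + R(x) y = 0 with P(x) = 1, Q(x) = 1 - 2x, R(x) = x + 2, and match powers of x.
Initial conditions: a_0 = 1, a_1 = -2.
Setting the coefficient of each power of x to zero and solving order by order (substituting the coefficients already found):
  x^0: 2 a_2 + a_1 + 2 a_0 = 0  ->  2 a_2 = -a_1 - 2 a_0 = 0  ->  a_2 = 0
  x^1: 6 a_3 + 2 a_2 + a_0 = 0  ->  6 a_3 = -2 a_2 - a_0 = -1  ->  a_3 = -1/6
  x^2: 12 a_4 + 3 a_3 - 2 a_2 + a_1 = 0  ->  12 a_4 = -3 a_3 + 2 a_2 - a_1 = 5/2  ->  a_4 = 5/24
  x^3: 20 a_5 + 4 a_4 - 4 a_3 + a_2 = 0  ->  20 a_5 = -4 a_4 + 4 a_3 - a_2 = -3/2  ->  a_5 = -3/40
Truncated series: y(x) = 1 - 2 x - (1/6) x^3 + (5/24) x^4 - (3/40) x^5 + O(x^6).

a_0 = 1; a_1 = -2; a_2 = 0; a_3 = -1/6; a_4 = 5/24; a_5 = -3/40


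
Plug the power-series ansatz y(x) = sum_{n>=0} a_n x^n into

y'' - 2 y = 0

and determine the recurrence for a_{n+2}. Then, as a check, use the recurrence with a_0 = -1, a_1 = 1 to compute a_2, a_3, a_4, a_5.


Substitute y = sum_n a_n x^n into y'' + (const) y = 0.
y''(x) = sum_{n>=0} (n+2)(n+1) a_{n+2} x^n.
The ODE becomes sum_n [(n+2)(n+1) a_{n+2} - 2 a_n] x^n = 0.
Setting each coefficient to zero gives the recurrence:
  (n+2)(n+1) a_{n+2} - 2 a_n = 0,
  a_{n+2} = 2 / ((n+1)(n+2)) a_n.

Check with a_0 = -1, a_1 = 1 (apply the recurrence for n = 0, 1, 2, 3): a_0 = -1, a_1 = 1, a_2 = -1, a_3 = 1/3, a_4 = -1/6, a_5 = 1/30.

a_{n+2} = 2/((n+1)(n+2)) * a_n; check: a_0 = -1, a_1 = 1, a_2 = -1, a_3 = 1/3, a_4 = -1/6, a_5 = 1/30


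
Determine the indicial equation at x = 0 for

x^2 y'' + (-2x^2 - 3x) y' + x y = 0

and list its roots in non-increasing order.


Divide by x^2 to reach normal form y'' + P_1(x) y' + P_2(x) y = 0 with P_1(x) = -2 - 3/x and P_2(x) = 1/x.
x = 0 is a singular point because the y'-coefficient -2 - 3/x has a pole at x = 0 and the y-coefficient 1/x has a pole at x = 0.
It is a regular singular point because x P_1(x) = p(x) = -2x - 3 and x^2 P_2(x) = q(x) = x are polynomials, hence analytic at x = 0.
p(0) = -3,  q(0) = 0.
Indicial equation: r(r-1) + p(0) r + q(0) = 0, i.e. r^2 + (p(0) - 1) r + q(0) = 0, i.e. r^2 - 4 r = 0.
Discriminant: (-4)^2 - 4(0) = 16, so r = (4 ± 4)/2.
Solving: r_1 = 4, r_2 = 0.

indicial: r^2 - 4 r = 0; roots r_1 = 4, r_2 = 0


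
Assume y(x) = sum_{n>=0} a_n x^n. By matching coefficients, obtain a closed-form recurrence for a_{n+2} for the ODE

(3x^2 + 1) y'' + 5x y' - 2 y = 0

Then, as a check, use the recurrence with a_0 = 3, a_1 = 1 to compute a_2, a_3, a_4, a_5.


Substitute y = sum_n a_n x^n.
(1 + 3 x^2) y'' contributes (n+2)(n+1) a_{n+2} + 3 n(n-1) a_n at x^n.
5 x y'(x) contributes 5 n a_n at x^n.
-2 y(x) contributes -2 a_n at x^n.
Matching x^n: (n+2)(n+1) a_{n+2} + (3 n(n-1) + 5 n - 2) a_n = 0.
Thus a_{n+2} = (-3 n(n-1) - 5 n + 2) / ((n+1)(n+2)) * a_n.

Check with a_0 = 3, a_1 = 1 (apply the recurrence for n = 0, 1, 2, 3): a_0 = 3, a_1 = 1, a_2 = 3, a_3 = -1/2, a_4 = -7/2, a_5 = 31/40.

a_(n+2) = (-3 n(n-1) - 5 n + 2) / ((n+1)(n+2)) * a_n; check: a_0 = 3, a_1 = 1, a_2 = 3, a_3 = -1/2, a_4 = -7/2, a_5 = 31/40


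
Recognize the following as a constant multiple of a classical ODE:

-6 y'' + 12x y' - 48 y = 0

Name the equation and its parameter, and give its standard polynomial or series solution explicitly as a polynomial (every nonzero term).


All three coefficients share the factor -6; dividing through by -6 gives  y'' - 2x y' + 8 y = 0.
This matches the Hermite equation y'' - 2x y' + 2n y = 0 with 2n = 8, so n = 4; the polynomial solution is H_4(x).
With y = sum_k a_k x^k, matching x^k gives (k+2)(k+1) a_{k+2} = 2(k - n) a_k = 2(k - 4) a_k. The right side vanishes at k = 4, so the series with the parity of 4 terminates at degree 4.
Standard normalization: leading coefficient of H_n is 2^n, so a_4 = 2^4 = 16. Work downward with a_k = (k+1)(k+2) a_{k+2} / (2(k - n)):
  a_2 = (3)(4)(16) / (2(2 - 4)) = 192/(-4) = -48
  a_0 = (1)(2)(-48) / (2(0 - 4)) = -96/(-8) = 12
Hence H_4(x) = 16 x^4 - 48 x^2 + 12.

H_4(x); series = 16 x^4 - 48 x^2 + 12


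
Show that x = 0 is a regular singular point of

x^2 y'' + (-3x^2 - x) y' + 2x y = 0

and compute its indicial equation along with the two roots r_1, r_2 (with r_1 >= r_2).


Divide by x^2 to reach normal form y'' + P_1(x) y' + P_2(x) y = 0 with P_1(x) = -3 - 1/x and P_2(x) = 2/x.
x = 0 is a singular point because the y'-coefficient -3 - 1/x has a pole at x = 0 and the y-coefficient 2/x has a pole at x = 0.
It is a regular singular point because x P_1(x) = p(x) = -3x - 1 and x^2 P_2(x) = q(x) = 2x are polynomials, hence analytic at x = 0.
p(0) = -1,  q(0) = 0.
Indicial equation: r(r-1) + p(0) r + q(0) = 0, i.e. r^2 + (p(0) - 1) r + q(0) = 0, i.e. r^2 - 2 r = 0.
Discriminant: (-2)^2 - 4(0) = 4, so r = (2 ± 2)/2.
Solving: r_1 = 2, r_2 = 0.

indicial: r^2 - 2 r = 0; roots r_1 = 2, r_2 = 0


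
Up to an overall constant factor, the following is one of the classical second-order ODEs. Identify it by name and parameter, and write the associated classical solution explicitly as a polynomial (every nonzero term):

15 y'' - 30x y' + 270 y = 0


All three coefficients share the factor 15; dividing through by 15 gives  y'' - 2x y' + 18 y = 0.
This matches the Hermite equation y'' - 2x y' + 2n y = 0 with 2n = 18, so n = 9; the polynomial solution is H_9(x).
With y = sum_k a_k x^k, matching x^k gives (k+2)(k+1) a_{k+2} = 2(k - n) a_k = 2(k - 9) a_k. The right side vanishes at k = 9, so the series with the parity of 9 terminates at degree 9.
Standard normalization: leading coefficient of H_n is 2^n, so a_9 = 2^9 = 512. Work downward with a_k = (k+1)(k+2) a_{k+2} / (2(k - n)):
  a_7 = (8)(9)(512) / (2(7 - 9)) = 36864/(-4) = -9216
  a_5 = (6)(7)(-9216) / (2(5 - 9)) = -387072/(-8) = 48384
  a_3 = (4)(5)(48384) / (2(3 - 9)) = 967680/(-12) = -80640
  a_1 = (2)(3)(-80640) / (2(1 - 9)) = -483840/(-16) = 30240
Hence H_9(x) = 512 x^9 - 9216 x^7 + 48384 x^5 - 80640 x^3 + 30240 x.

H_9(x); series = 512 x^9 - 9216 x^7 + 48384 x^5 - 80640 x^3 + 30240 x


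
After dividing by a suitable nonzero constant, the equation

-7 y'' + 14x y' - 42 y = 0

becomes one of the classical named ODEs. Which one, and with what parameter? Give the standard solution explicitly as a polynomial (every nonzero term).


All three coefficients share the factor -7; dividing through by -7 gives  y'' - 2x y' + 6 y = 0.
This matches the Hermite equation y'' - 2x y' + 2n y = 0 with 2n = 6, so n = 3; the polynomial solution is H_3(x).
With y = sum_k a_k x^k, matching x^k gives (k+2)(k+1) a_{k+2} = 2(k - n) a_k = 2(k - 3) a_k. The right side vanishes at k = 3, so the series with the parity of 3 terminates at degree 3.
Standard normalization: leading coefficient of H_n is 2^n, so a_3 = 2^3 = 8. Work downward with a_k = (k+1)(k+2) a_{k+2} / (2(k - n)):
  a_1 = (2)(3)(8) / (2(1 - 3)) = 48/(-4) = -12
Hence H_3(x) = 8 x^3 - 12 x.

H_3(x); series = 8 x^3 - 12 x


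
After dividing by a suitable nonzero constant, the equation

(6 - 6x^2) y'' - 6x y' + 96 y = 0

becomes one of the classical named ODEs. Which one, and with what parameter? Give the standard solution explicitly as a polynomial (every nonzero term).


All three coefficients share the factor 6; dividing through by 6 gives  (1 - x^2) y'' - x y' + 16 y = 0.
This matches the Chebyshev equation (1 - x^2) y'' - x y' + n^2 y = 0 (note the -x y' term, not -2x y') with n^2 = 16, so n = 4; the polynomial solution is T_4(x).
With y = sum_k a_k x^k, matching x^k gives (k+2)(k+1) a_{k+2} = (k^2 - n^2) a_k = (k - 4)(k + 4) a_k. The right side vanishes at k = 4, so the series with the parity of 4 terminates at degree 4.
Standard normalization: leading coefficient of T_n is 2^(n-1), so a_4 = 2^3 = 8. Work downward with a_k = (k+1)(k+2) a_{k+2} / ((k - 4)(k + 4)):
  a_2 = (3)(4)(8) / ((2 - 4)(2 + 4)) = 96/(-12) = -8
  a_0 = (1)(2)(-8) / ((0 - 4)(0 + 4)) = -16/(-16) = 1
Hence T_4(x) = 8 x^4 - 8 x^2 + 1.

T_4(x); series = 8 x^4 - 8 x^2 + 1


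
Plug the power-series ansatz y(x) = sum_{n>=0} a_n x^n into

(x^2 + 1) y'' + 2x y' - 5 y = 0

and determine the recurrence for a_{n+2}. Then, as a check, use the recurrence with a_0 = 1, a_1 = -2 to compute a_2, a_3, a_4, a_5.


Substitute y = sum_n a_n x^n.
(1 + 1 x^2) y'' contributes (n+2)(n+1) a_{n+2} + n(n-1) a_n at x^n.
2 x y'(x) contributes 2 n a_n at x^n.
-5 y(x) contributes -5 a_n at x^n.
Matching x^n: (n+2)(n+1) a_{n+2} + (n(n-1) + 2 n - 5) a_n = 0.
Thus a_{n+2} = (-n(n-1) - 2 n + 5) / ((n+1)(n+2)) * a_n.

Check with a_0 = 1, a_1 = -2 (apply the recurrence for n = 0, 1, 2, 3): a_0 = 1, a_1 = -2, a_2 = 5/2, a_3 = -1, a_4 = -5/24, a_5 = 7/20.

a_(n+2) = (-n(n-1) - 2 n + 5) / ((n+1)(n+2)) * a_n; check: a_0 = 1, a_1 = -2, a_2 = 5/2, a_3 = -1, a_4 = -5/24, a_5 = 7/20


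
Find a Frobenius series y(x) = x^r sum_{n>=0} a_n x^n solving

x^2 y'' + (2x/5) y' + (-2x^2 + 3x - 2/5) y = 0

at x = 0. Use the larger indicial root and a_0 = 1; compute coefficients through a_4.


Write in Frobenius form y'' + (p(x)/x) y' + (q(x)/x^2) y = 0:
  p(x) = 2/5,  q(x) = -2x^2 + 3x - 2/5.
Indicial equation: r(r-1) + (2/5) r + (-2/5) = 0 -> roots r_1 = 1, r_2 = -2/5.
Take r = r_1 = 1. Let y(x) = x^r sum_{n>=0} a_n x^n with a_0 = 1.
Substitute y = x^r sum a_n x^n and match x^{r+n}. The recurrence is
  D(n) a_n + 3 a_{n-1} - 2 a_{n-2} = 0,  where D(n) = (r+n)(r+n-1) + (2/5)(r+n) + (-2/5).
  a_n = [-3 a_{n-1} + 2 a_{n-2}] / D(n).
Since the indicial polynomial factors as (r - r_1)(r - r_2), D(n) = (r_1 + n - r_1)(r_1 + n - r_2) = n(n + 7/5).
Evaluating step by step (a_0 = 1):
  n = 1: D(1) = 1(1 + 7/5) = 12/5; numerator = -3(1) = -3; a_1 = (-3)/(12/5) = -5/4
  n = 2: D(2) = 2(2 + 7/5) = 34/5; numerator = -3(-5/4) + 2(1) = 23/4; a_2 = (23/4)/(34/5) = 115/136
  n = 3: D(3) = 3(3 + 7/5) = 66/5; numerator = -3(115/136) + 2(-5/4) = -685/136; a_3 = (-685/136)/(66/5) = -3425/8976
  n = 4: D(4) = 4(4 + 7/5) = 108/5; numerator = -3(-3425/8976) + 2(115/136) = 8485/2992; a_4 = (8485/2992)/(108/5) = 42425/323136

r = 1; a_0 = 1; a_1 = -5/4; a_2 = 115/136; a_3 = -3425/8976; a_4 = 42425/323136


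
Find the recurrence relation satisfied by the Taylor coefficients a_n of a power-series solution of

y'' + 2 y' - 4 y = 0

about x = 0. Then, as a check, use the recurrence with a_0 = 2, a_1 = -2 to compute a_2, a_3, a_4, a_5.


Substitute y = sum_n a_n x^n.
y''(x) has coefficient (n+2)(n+1) a_{n+2} at x^n;
2 y'(x) has coefficient 2 (n+1) a_{n+1} at x^n;
-4 y(x) has coefficient -4 a_n at x^n.
Matching x^n: (n+2)(n+1) a_{n+2} + 2 (n+1) a_{n+1} - 4 a_n = 0.
Thus a_{n+2} = [-2 (n+1) a_{n+1} + 4 a_n] / ((n+1)(n+2)).

Check with a_0 = 2, a_1 = -2 (apply the recurrence for n = 0, 1, 2, 3): a_0 = 2, a_1 = -2, a_2 = 6, a_3 = -16/3, a_4 = 14/3, a_5 = -44/15.

a_(n+2) = [-2 (n+1) a_(n+1) + 4 a_n] / ((n+1)(n+2)); check: a_0 = 2, a_1 = -2, a_2 = 6, a_3 = -16/3, a_4 = 14/3, a_5 = -44/15


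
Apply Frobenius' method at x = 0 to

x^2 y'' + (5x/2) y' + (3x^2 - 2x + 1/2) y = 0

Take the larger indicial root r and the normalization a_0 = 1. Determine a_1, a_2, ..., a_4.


Write in Frobenius form y'' + (p(x)/x) y' + (q(x)/x^2) y = 0:
  p(x) = 5/2,  q(x) = 3x^2 - 2x + 1/2.
Indicial equation: r(r-1) + (5/2) r + (1/2) = 0 -> roots r_1 = -1/2, r_2 = -1.
Take r = r_1 = -1/2. Let y(x) = x^r sum_{n>=0} a_n x^n with a_0 = 1.
Substitute y = x^r sum a_n x^n and match x^{r+n}. The recurrence is
  D(n) a_n - 2 a_{n-1} + 3 a_{n-2} = 0,  where D(n) = (r+n)(r+n-1) + (5/2)(r+n) + (1/2).
  a_n = [2 a_{n-1} - 3 a_{n-2}] / D(n).
Since the indicial polynomial factors as (r - r_1)(r - r_2), D(n) = (r_1 + n - r_1)(r_1 + n - r_2) = n(n + 1/2).
Evaluating step by step (a_0 = 1):
  n = 1: D(1) = 1(1 + 1/2) = 3/2; numerator = 2(1) = 2; a_1 = (2)/(3/2) = 4/3
  n = 2: D(2) = 2(2 + 1/2) = 5; numerator = 2(4/3) - 3(1) = -1/3; a_2 = (-1/3)/(5) = -1/15
  n = 3: D(3) = 3(3 + 1/2) = 21/2; numerator = 2(-1/15) - 3(4/3) = -62/15; a_3 = (-62/15)/(21/2) = -124/315
  n = 4: D(4) = 4(4 + 1/2) = 18; numerator = 2(-124/315) - 3(-1/15) = -37/63; a_4 = (-37/63)/(18) = -37/1134

r = -1/2; a_0 = 1; a_1 = 4/3; a_2 = -1/15; a_3 = -124/315; a_4 = -37/1134


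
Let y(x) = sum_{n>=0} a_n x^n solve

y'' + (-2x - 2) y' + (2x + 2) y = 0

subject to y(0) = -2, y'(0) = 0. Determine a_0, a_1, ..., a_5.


Ansatz: y(x) = sum_{n>=0} a_n x^n, so y'(x) = sum_{n>=1} n a_n x^(n-1) and y''(x) = sum_{n>=2} n(n-1) a_n x^(n-2).
Substitute into P(x) y'' + Q(x) y' + R(x) y = 0 with P(x) = 1, Q(x) = -2x - 2, R(x) = 2x + 2, and match powers of x.
Initial conditions: a_0 = -2, a_1 = 0.
Setting the coefficient of each power of x to zero and solving order by order (substituting the coefficients already found):
  x^0: 2 a_2 - 2 a_1 + 2 a_0 = 0  ->  2 a_2 = 2 a_1 - 2 a_0 = 4  ->  a_2 = 2
  x^1: 6 a_3 - 4 a_2 + 2 a_0 = 0  ->  6 a_3 = 4 a_2 - 2 a_0 = 12  ->  a_3 = 2
  x^2: 12 a_4 - 6 a_3 - 2 a_2 + 2 a_1 = 0  ->  12 a_4 = 6 a_3 + 2 a_2 - 2 a_1 = 16  ->  a_4 = 4/3
  x^3: 20 a_5 - 8 a_4 - 4 a_3 + 2 a_2 = 0  ->  20 a_5 = 8 a_4 + 4 a_3 - 2 a_2 = 44/3  ->  a_5 = 11/15
Truncated series: y(x) = -2 + 2 x^2 + 2 x^3 + (4/3) x^4 + (11/15) x^5 + O(x^6).

a_0 = -2; a_1 = 0; a_2 = 2; a_3 = 2; a_4 = 4/3; a_5 = 11/15


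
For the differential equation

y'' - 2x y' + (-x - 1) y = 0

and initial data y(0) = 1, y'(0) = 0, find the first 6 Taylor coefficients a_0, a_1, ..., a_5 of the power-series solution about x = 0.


Ansatz: y(x) = sum_{n>=0} a_n x^n, so y'(x) = sum_{n>=1} n a_n x^(n-1) and y''(x) = sum_{n>=2} n(n-1) a_n x^(n-2).
Substitute into P(x) y'' + Q(x) y' + R(x) y = 0 with P(x) = 1, Q(x) = -2x, R(x) = -x - 1, and match powers of x.
Initial conditions: a_0 = 1, a_1 = 0.
Setting the coefficient of each power of x to zero and solving order by order (substituting the coefficients already found):
  x^0: 2 a_2 - a_0 = 0  ->  2 a_2 = a_0 = 1  ->  a_2 = 1/2
  x^1: 6 a_3 - 3 a_1 - a_0 = 0  ->  6 a_3 = 3 a_1 + a_0 = 1  ->  a_3 = 1/6
  x^2: 12 a_4 - 5 a_2 - a_1 = 0  ->  12 a_4 = 5 a_2 + a_1 = 5/2  ->  a_4 = 5/24
  x^3: 20 a_5 - 7 a_3 - a_2 = 0  ->  20 a_5 = 7 a_3 + a_2 = 5/3  ->  a_5 = 1/12
Truncated series: y(x) = 1 + (1/2) x^2 + (1/6) x^3 + (5/24) x^4 + (1/12) x^5 + O(x^6).

a_0 = 1; a_1 = 0; a_2 = 1/2; a_3 = 1/6; a_4 = 5/24; a_5 = 1/12


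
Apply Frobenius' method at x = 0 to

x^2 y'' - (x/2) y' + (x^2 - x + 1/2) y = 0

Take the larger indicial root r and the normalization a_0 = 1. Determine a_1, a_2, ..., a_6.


Write in Frobenius form y'' + (p(x)/x) y' + (q(x)/x^2) y = 0:
  p(x) = -1/2,  q(x) = x^2 - x + 1/2.
Indicial equation: r(r-1) + (-1/2) r + (1/2) = 0 -> roots r_1 = 1, r_2 = 1/2.
Take r = r_1 = 1. Let y(x) = x^r sum_{n>=0} a_n x^n with a_0 = 1.
Substitute y = x^r sum a_n x^n and match x^{r+n}. The recurrence is
  D(n) a_n - 1 a_{n-1} + 1 a_{n-2} = 0,  where D(n) = (r+n)(r+n-1) + (-1/2)(r+n) + (1/2).
  a_n = [1 a_{n-1} - 1 a_{n-2}] / D(n).
Since the indicial polynomial factors as (r - r_1)(r - r_2), D(n) = (r_1 + n - r_1)(r_1 + n - r_2) = n(n + 1/2).
Evaluating step by step (a_0 = 1):
  n = 1: D(1) = 1(1 + 1/2) = 3/2; numerator = 1(1) = 1; a_1 = (1)/(3/2) = 2/3
  n = 2: D(2) = 2(2 + 1/2) = 5; numerator = 1(2/3) - 1(1) = -1/3; a_2 = (-1/3)/(5) = -1/15
  n = 3: D(3) = 3(3 + 1/2) = 21/2; numerator = 1(-1/15) - 1(2/3) = -11/15; a_3 = (-11/15)/(21/2) = -22/315
  n = 4: D(4) = 4(4 + 1/2) = 18; numerator = 1(-22/315) - 1(-1/15) = -1/315; a_4 = (-1/315)/(18) = -1/5670
  n = 5: D(5) = 5(5 + 1/2) = 55/2; numerator = 1(-1/5670) - 1(-22/315) = 79/1134; a_5 = (79/1134)/(55/2) = 79/31185
  n = 6: D(6) = 6(6 + 1/2) = 39; numerator = 1(79/31185) - 1(-1/5670) = 169/62370; a_6 = (169/62370)/(39) = 13/187110

r = 1; a_0 = 1; a_1 = 2/3; a_2 = -1/15; a_3 = -22/315; a_4 = -1/5670; a_5 = 79/31185; a_6 = 13/187110


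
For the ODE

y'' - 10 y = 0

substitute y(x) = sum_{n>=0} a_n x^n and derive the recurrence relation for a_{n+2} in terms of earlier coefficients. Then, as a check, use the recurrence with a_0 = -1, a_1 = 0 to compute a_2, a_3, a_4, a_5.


Substitute y = sum_n a_n x^n into y'' + (const) y = 0.
y''(x) = sum_{n>=0} (n+2)(n+1) a_{n+2} x^n.
The ODE becomes sum_n [(n+2)(n+1) a_{n+2} - 10 a_n] x^n = 0.
Setting each coefficient to zero gives the recurrence:
  (n+2)(n+1) a_{n+2} - 10 a_n = 0,
  a_{n+2} = 10 / ((n+1)(n+2)) a_n.

Check with a_0 = -1, a_1 = 0 (apply the recurrence for n = 0, 1, 2, 3): a_0 = -1, a_1 = 0, a_2 = -5, a_3 = 0, a_4 = -25/6, a_5 = 0.

a_{n+2} = 10/((n+1)(n+2)) * a_n; check: a_0 = -1, a_1 = 0, a_2 = -5, a_3 = 0, a_4 = -25/6, a_5 = 0


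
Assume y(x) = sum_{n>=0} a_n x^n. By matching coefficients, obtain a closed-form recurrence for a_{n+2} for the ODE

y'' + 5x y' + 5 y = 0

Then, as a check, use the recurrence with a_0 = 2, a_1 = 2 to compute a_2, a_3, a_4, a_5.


Substitute y = sum_n a_n x^n.
y''(x) has coefficient (n+2)(n+1) a_{n+2} at x^n;
5 x y'(x) has coefficient 5 n a_n at x^n (shift);
5 y(x) has coefficient 5 a_n at x^n.
Matching x^n: (n+2)(n+1) a_{n+2} + (5n + 5) a_n = 0.
Thus a_{n+2} = (-5n - 5) / ((n+1)(n+2)) * a_n.

Check with a_0 = 2, a_1 = 2 (apply the recurrence for n = 0, 1, 2, 3): a_0 = 2, a_1 = 2, a_2 = -5, a_3 = -10/3, a_4 = 25/4, a_5 = 10/3.

a_(n+2) = (-5n - 5) / ((n+1)(n+2)) * a_n; check: a_0 = 2, a_1 = 2, a_2 = -5, a_3 = -10/3, a_4 = 25/4, a_5 = 10/3


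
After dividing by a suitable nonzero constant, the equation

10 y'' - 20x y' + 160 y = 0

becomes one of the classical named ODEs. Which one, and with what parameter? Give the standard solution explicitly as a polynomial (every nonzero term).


All three coefficients share the factor 10; dividing through by 10 gives  y'' - 2x y' + 16 y = 0.
This matches the Hermite equation y'' - 2x y' + 2n y = 0 with 2n = 16, so n = 8; the polynomial solution is H_8(x).
With y = sum_k a_k x^k, matching x^k gives (k+2)(k+1) a_{k+2} = 2(k - n) a_k = 2(k - 8) a_k. The right side vanishes at k = 8, so the series with the parity of 8 terminates at degree 8.
Standard normalization: leading coefficient of H_n is 2^n, so a_8 = 2^8 = 256. Work downward with a_k = (k+1)(k+2) a_{k+2} / (2(k - n)):
  a_6 = (7)(8)(256) / (2(6 - 8)) = 14336/(-4) = -3584
  a_4 = (5)(6)(-3584) / (2(4 - 8)) = -107520/(-8) = 13440
  a_2 = (3)(4)(13440) / (2(2 - 8)) = 161280/(-12) = -13440
  a_0 = (1)(2)(-13440) / (2(0 - 8)) = -26880/(-16) = 1680
Hence H_8(x) = 256 x^8 - 3584 x^6 + 13440 x^4 - 13440 x^2 + 1680.

H_8(x); series = 256 x^8 - 3584 x^6 + 13440 x^4 - 13440 x^2 + 1680


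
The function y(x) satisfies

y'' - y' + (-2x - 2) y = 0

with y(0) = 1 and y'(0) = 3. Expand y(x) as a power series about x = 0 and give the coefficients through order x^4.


Ansatz: y(x) = sum_{n>=0} a_n x^n, so y'(x) = sum_{n>=1} n a_n x^(n-1) and y''(x) = sum_{n>=2} n(n-1) a_n x^(n-2).
Substitute into P(x) y'' + Q(x) y' + R(x) y = 0 with P(x) = 1, Q(x) = -1, R(x) = -2x - 2, and match powers of x.
Initial conditions: a_0 = 1, a_1 = 3.
Setting the coefficient of each power of x to zero and solving order by order (substituting the coefficients already found):
  x^0: 2 a_2 - a_1 - 2 a_0 = 0  ->  2 a_2 = a_1 + 2 a_0 = 5  ->  a_2 = 5/2
  x^1: 6 a_3 - 2 a_2 - 2 a_1 - 2 a_0 = 0  ->  6 a_3 = 2 a_2 + 2 a_1 + 2 a_0 = 13  ->  a_3 = 13/6
  x^2: 12 a_4 - 3 a_3 - 2 a_2 - 2 a_1 = 0  ->  12 a_4 = 3 a_3 + 2 a_2 + 2 a_1 = 35/2  ->  a_4 = 35/24
Truncated series: y(x) = 1 + 3 x + (5/2) x^2 + (13/6) x^3 + (35/24) x^4 + O(x^5).

a_0 = 1; a_1 = 3; a_2 = 5/2; a_3 = 13/6; a_4 = 35/24


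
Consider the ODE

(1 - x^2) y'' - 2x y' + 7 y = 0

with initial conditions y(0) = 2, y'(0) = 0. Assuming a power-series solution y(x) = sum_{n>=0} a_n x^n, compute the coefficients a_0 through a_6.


Ansatz: y(x) = sum_{n>=0} a_n x^n, so y'(x) = sum_{n>=1} n a_n x^(n-1) and y''(x) = sum_{n>=2} n(n-1) a_n x^(n-2).
Substitute into P(x) y'' + Q(x) y' + R(x) y = 0 with P(x) = 1 - x^2, Q(x) = -2x, R(x) = 7, and match powers of x.
Initial conditions: a_0 = 2, a_1 = 0.
Setting the coefficient of each power of x to zero and solving order by order (substituting the coefficients already found):
  x^0: 2 a_2 + 7 a_0 = 0  ->  2 a_2 = -7 a_0 = -14  ->  a_2 = -7
  x^1: 6 a_3 + 5 a_1 = 0  ->  6 a_3 = -5 a_1 = 0  ->  a_3 = 0
  x^2: 12 a_4 + a_2 = 0  ->  12 a_4 = -a_2 = 7  ->  a_4 = 7/12
  x^3: 20 a_5 - 5 a_3 = 0  ->  20 a_5 = 5 a_3 = 0  ->  a_5 = 0
  x^4: 30 a_6 - 13 a_4 = 0  ->  30 a_6 = 13 a_4 = 91/12  ->  a_6 = 91/360
Truncated series: y(x) = 2 - 7 x^2 + (7/12) x^4 + (91/360) x^6 + O(x^7).

a_0 = 2; a_1 = 0; a_2 = -7; a_3 = 0; a_4 = 7/12; a_5 = 0; a_6 = 91/360


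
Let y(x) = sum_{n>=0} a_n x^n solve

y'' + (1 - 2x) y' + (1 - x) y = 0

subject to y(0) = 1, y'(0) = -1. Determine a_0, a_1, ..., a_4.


Ansatz: y(x) = sum_{n>=0} a_n x^n, so y'(x) = sum_{n>=1} n a_n x^(n-1) and y''(x) = sum_{n>=2} n(n-1) a_n x^(n-2).
Substitute into P(x) y'' + Q(x) y' + R(x) y = 0 with P(x) = 1, Q(x) = 1 - 2x, R(x) = 1 - x, and match powers of x.
Initial conditions: a_0 = 1, a_1 = -1.
Setting the coefficient of each power of x to zero and solving order by order (substituting the coefficients already found):
  x^0: 2 a_2 + a_1 + a_0 = 0  ->  2 a_2 = -a_1 - a_0 = 0  ->  a_2 = 0
  x^1: 6 a_3 + 2 a_2 - a_1 - a_0 = 0  ->  6 a_3 = -2 a_2 + a_1 + a_0 = 0  ->  a_3 = 0
  x^2: 12 a_4 + 3 a_3 - 3 a_2 - a_1 = 0  ->  12 a_4 = -3 a_3 + 3 a_2 + a_1 = -1  ->  a_4 = -1/12
Truncated series: y(x) = 1 - x - (1/12) x^4 + O(x^5).

a_0 = 1; a_1 = -1; a_2 = 0; a_3 = 0; a_4 = -1/12


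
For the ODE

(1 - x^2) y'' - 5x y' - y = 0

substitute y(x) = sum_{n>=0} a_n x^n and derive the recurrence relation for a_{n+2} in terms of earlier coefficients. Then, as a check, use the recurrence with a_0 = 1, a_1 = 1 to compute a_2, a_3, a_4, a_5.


Substitute y = sum_n a_n x^n.
(1 - 1 x^2) y'' contributes (n+2)(n+1) a_{n+2} - n(n-1) a_n at x^n.
-5 x y'(x) contributes -5 n a_n at x^n.
-y(x) contributes -1 a_n at x^n.
Matching x^n: (n+2)(n+1) a_{n+2} + (-n(n-1) - 5 n - 1) a_n = 0.
Thus a_{n+2} = (n(n-1) + 5 n + 1) / ((n+1)(n+2)) * a_n.

Check with a_0 = 1, a_1 = 1 (apply the recurrence for n = 0, 1, 2, 3): a_0 = 1, a_1 = 1, a_2 = 1/2, a_3 = 1, a_4 = 13/24, a_5 = 11/10.

a_(n+2) = (n(n-1) + 5 n + 1) / ((n+1)(n+2)) * a_n; check: a_0 = 1, a_1 = 1, a_2 = 1/2, a_3 = 1, a_4 = 13/24, a_5 = 11/10


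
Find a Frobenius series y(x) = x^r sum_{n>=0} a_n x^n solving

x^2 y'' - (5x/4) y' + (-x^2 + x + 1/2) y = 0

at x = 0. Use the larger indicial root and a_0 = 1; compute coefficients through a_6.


Write in Frobenius form y'' + (p(x)/x) y' + (q(x)/x^2) y = 0:
  p(x) = -5/4,  q(x) = -x^2 + x + 1/2.
Indicial equation: r(r-1) + (-5/4) r + (1/2) = 0 -> roots r_1 = 2, r_2 = 1/4.
Take r = r_1 = 2. Let y(x) = x^r sum_{n>=0} a_n x^n with a_0 = 1.
Substitute y = x^r sum a_n x^n and match x^{r+n}. The recurrence is
  D(n) a_n + 1 a_{n-1} - 1 a_{n-2} = 0,  where D(n) = (r+n)(r+n-1) + (-5/4)(r+n) + (1/2).
  a_n = [-1 a_{n-1} + 1 a_{n-2}] / D(n).
Since the indicial polynomial factors as (r - r_1)(r - r_2), D(n) = (r_1 + n - r_1)(r_1 + n - r_2) = n(n + 7/4).
Evaluating step by step (a_0 = 1):
  n = 1: D(1) = 1(1 + 7/4) = 11/4; numerator = -1(1) = -1; a_1 = (-1)/(11/4) = -4/11
  n = 2: D(2) = 2(2 + 7/4) = 15/2; numerator = -1(-4/11) + 1(1) = 15/11; a_2 = (15/11)/(15/2) = 2/11
  n = 3: D(3) = 3(3 + 7/4) = 57/4; numerator = -1(2/11) + 1(-4/11) = -6/11; a_3 = (-6/11)/(57/4) = -8/209
  n = 4: D(4) = 4(4 + 7/4) = 23; numerator = -1(-8/209) + 1(2/11) = 46/209; a_4 = (46/209)/(23) = 2/209
  n = 5: D(5) = 5(5 + 7/4) = 135/4; numerator = -1(2/209) + 1(-8/209) = -10/209; a_5 = (-10/209)/(135/4) = -8/5643
  n = 6: D(6) = 6(6 + 7/4) = 93/2; numerator = -1(-8/5643) + 1(2/209) = 62/5643; a_6 = (62/5643)/(93/2) = 4/16929

r = 2; a_0 = 1; a_1 = -4/11; a_2 = 2/11; a_3 = -8/209; a_4 = 2/209; a_5 = -8/5643; a_6 = 4/16929


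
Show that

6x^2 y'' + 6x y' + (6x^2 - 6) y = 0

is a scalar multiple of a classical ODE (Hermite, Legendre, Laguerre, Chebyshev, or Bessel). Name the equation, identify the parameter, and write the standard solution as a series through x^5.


All three coefficients share the factor 6; dividing through by 6 gives  x^2 y'' + x y' + (x^2 - 1) y = 0.
This matches the Bessel equation x^2 y'' + x y' + (x^2 - nu^2) y = 0 with nu^2 = 1, so nu = 1; the solution bounded at x = 0 is J_1(x).
Frobenius at x = 0: indicial roots ±nu; for r = nu the recurrence k(k + 2nu) c_k = -c_{k-2} gives the standard series J_nu(x) = sum_{k>=0} (-1)^k / (k! (k+nu)!) (x/2)^(2k+nu). Evaluate the first 3 terms:
  k = 0: (-1)^0 / (0! * 1! * 2^1) x^1 = 1/(1*1*2) x^1 = (1/2) x^1
  k = 1: (-1)^1 / (1! * 2! * 2^3) x^3 = -1/(1*2*8) x^3 = (-1/16) x^3
  k = 2: (-1)^2 / (2! * 3! * 2^5) x^5 = 1/(2*6*32) x^5 = (1/384) x^5
Hence J_1(x) = x^5/384 - x^3/16 + x/2 + ....

J_1(x); series = x^5/384 - x^3/16 + x/2


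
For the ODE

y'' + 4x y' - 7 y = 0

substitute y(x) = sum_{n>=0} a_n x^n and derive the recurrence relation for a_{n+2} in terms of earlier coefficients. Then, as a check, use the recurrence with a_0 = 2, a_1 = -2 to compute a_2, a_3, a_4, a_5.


Substitute y = sum_n a_n x^n.
y''(x) has coefficient (n+2)(n+1) a_{n+2} at x^n;
4 x y'(x) has coefficient 4 n a_n at x^n (shift);
-7 y(x) has coefficient -7 a_n at x^n.
Matching x^n: (n+2)(n+1) a_{n+2} + (4n - 7) a_n = 0.
Thus a_{n+2} = (-4n + 7) / ((n+1)(n+2)) * a_n.

Check with a_0 = 2, a_1 = -2 (apply the recurrence for n = 0, 1, 2, 3): a_0 = 2, a_1 = -2, a_2 = 7, a_3 = -1, a_4 = -7/12, a_5 = 1/4.

a_(n+2) = (-4n + 7) / ((n+1)(n+2)) * a_n; check: a_0 = 2, a_1 = -2, a_2 = 7, a_3 = -1, a_4 = -7/12, a_5 = 1/4


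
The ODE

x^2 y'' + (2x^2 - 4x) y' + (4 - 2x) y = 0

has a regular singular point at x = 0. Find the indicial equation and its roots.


Divide by x^2 to reach normal form y'' + P_1(x) y' + P_2(x) y = 0 with P_1(x) = 2 - 4/x and P_2(x) = -2/x + 4/x^2.
x = 0 is a singular point because the y'-coefficient 2 - 4/x has a pole at x = 0 and the y-coefficient -2/x + 4/x^2 has a pole at x = 0.
It is a regular singular point because x P_1(x) = p(x) = 2x - 4 and x^2 P_2(x) = q(x) = 4 - 2x are polynomials, hence analytic at x = 0.
p(0) = -4,  q(0) = 4.
Indicial equation: r(r-1) + p(0) r + q(0) = 0, i.e. r^2 + (p(0) - 1) r + q(0) = 0, i.e. r^2 - 5 r + 4 = 0.
Discriminant: (-5)^2 - 4(4) = 9, so r = (5 ± 3)/2.
Solving: r_1 = 4, r_2 = 1.

indicial: r^2 - 5 r + 4 = 0; roots r_1 = 4, r_2 = 1


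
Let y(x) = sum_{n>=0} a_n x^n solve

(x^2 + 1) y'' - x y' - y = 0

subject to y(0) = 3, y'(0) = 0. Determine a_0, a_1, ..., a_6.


Ansatz: y(x) = sum_{n>=0} a_n x^n, so y'(x) = sum_{n>=1} n a_n x^(n-1) and y''(x) = sum_{n>=2} n(n-1) a_n x^(n-2).
Substitute into P(x) y'' + Q(x) y' + R(x) y = 0 with P(x) = x^2 + 1, Q(x) = -x, R(x) = -1, and match powers of x.
Initial conditions: a_0 = 3, a_1 = 0.
Setting the coefficient of each power of x to zero and solving order by order (substituting the coefficients already found):
  x^0: 2 a_2 - a_0 = 0  ->  2 a_2 = a_0 = 3  ->  a_2 = 3/2
  x^1: 6 a_3 - 2 a_1 = 0  ->  6 a_3 = 2 a_1 = 0  ->  a_3 = 0
  x^2: 12 a_4 - a_2 = 0  ->  12 a_4 = a_2 = 3/2  ->  a_4 = 1/8
  x^3: 20 a_5 + 2 a_3 = 0  ->  20 a_5 = -2 a_3 = 0  ->  a_5 = 0
  x^4: 30 a_6 + 7 a_4 = 0  ->  30 a_6 = -7 a_4 = -7/8  ->  a_6 = -7/240
Truncated series: y(x) = 3 + (3/2) x^2 + (1/8) x^4 - (7/240) x^6 + O(x^7).

a_0 = 3; a_1 = 0; a_2 = 3/2; a_3 = 0; a_4 = 1/8; a_5 = 0; a_6 = -7/240


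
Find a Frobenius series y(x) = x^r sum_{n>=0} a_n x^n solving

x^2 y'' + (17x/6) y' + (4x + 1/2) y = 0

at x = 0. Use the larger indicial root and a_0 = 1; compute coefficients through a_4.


Write in Frobenius form y'' + (p(x)/x) y' + (q(x)/x^2) y = 0:
  p(x) = 17/6,  q(x) = 4x + 1/2.
Indicial equation: r(r-1) + (17/6) r + (1/2) = 0 -> roots r_1 = -1/3, r_2 = -3/2.
Take r = r_1 = -1/3. Let y(x) = x^r sum_{n>=0} a_n x^n with a_0 = 1.
Substitute y = x^r sum a_n x^n and match x^{r+n}. The recurrence is
  D(n) a_n + 4 a_{n-1} = 0,  where D(n) = (r+n)(r+n-1) + (17/6)(r+n) + (1/2).
  a_n = -4 / D(n) * a_{n-1}.
Since the indicial polynomial factors as (r - r_1)(r - r_2), D(n) = (r_1 + n - r_1)(r_1 + n - r_2) = n(n + 7/6).
Evaluating step by step (a_0 = 1):
  n = 1: D(1) = 1(1 + 7/6) = 13/6; numerator = -4(1) = -4; a_1 = (-4)/(13/6) = -24/13
  n = 2: D(2) = 2(2 + 7/6) = 19/3; numerator = -4(-24/13) = 96/13; a_2 = (96/13)/(19/3) = 288/247
  n = 3: D(3) = 3(3 + 7/6) = 25/2; numerator = -4(288/247) = -1152/247; a_3 = (-1152/247)/(25/2) = -2304/6175
  n = 4: D(4) = 4(4 + 7/6) = 62/3; numerator = -4(-2304/6175) = 9216/6175; a_4 = (9216/6175)/(62/3) = 13824/191425

r = -1/3; a_0 = 1; a_1 = -24/13; a_2 = 288/247; a_3 = -2304/6175; a_4 = 13824/191425


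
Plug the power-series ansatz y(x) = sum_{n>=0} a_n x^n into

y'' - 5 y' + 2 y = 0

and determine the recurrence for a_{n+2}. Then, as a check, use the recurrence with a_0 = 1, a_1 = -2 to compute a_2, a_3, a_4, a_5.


Substitute y = sum_n a_n x^n.
y''(x) has coefficient (n+2)(n+1) a_{n+2} at x^n;
-5 y'(x) has coefficient -5 (n+1) a_{n+1} at x^n;
2 y(x) has coefficient 2 a_n at x^n.
Matching x^n: (n+2)(n+1) a_{n+2} - 5 (n+1) a_{n+1} + 2 a_n = 0.
Thus a_{n+2} = [5 (n+1) a_{n+1} - 2 a_n] / ((n+1)(n+2)).

Check with a_0 = 1, a_1 = -2 (apply the recurrence for n = 0, 1, 2, 3): a_0 = 1, a_1 = -2, a_2 = -6, a_3 = -28/3, a_4 = -32/3, a_5 = -146/15.

a_(n+2) = [5 (n+1) a_(n+1) - 2 a_n] / ((n+1)(n+2)); check: a_0 = 1, a_1 = -2, a_2 = -6, a_3 = -28/3, a_4 = -32/3, a_5 = -146/15


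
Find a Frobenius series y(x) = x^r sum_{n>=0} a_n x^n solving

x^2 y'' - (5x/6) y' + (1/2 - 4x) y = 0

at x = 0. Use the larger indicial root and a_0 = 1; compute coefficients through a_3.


Write in Frobenius form y'' + (p(x)/x) y' + (q(x)/x^2) y = 0:
  p(x) = -5/6,  q(x) = 1/2 - 4x.
Indicial equation: r(r-1) + (-5/6) r + (1/2) = 0 -> roots r_1 = 3/2, r_2 = 1/3.
Take r = r_1 = 3/2. Let y(x) = x^r sum_{n>=0} a_n x^n with a_0 = 1.
Substitute y = x^r sum a_n x^n and match x^{r+n}. The recurrence is
  D(n) a_n - 4 a_{n-1} = 0,  where D(n) = (r+n)(r+n-1) + (-5/6)(r+n) + (1/2).
  a_n = 4 / D(n) * a_{n-1}.
Since the indicial polynomial factors as (r - r_1)(r - r_2), D(n) = (r_1 + n - r_1)(r_1 + n - r_2) = n(n + 7/6).
Evaluating step by step (a_0 = 1):
  n = 1: D(1) = 1(1 + 7/6) = 13/6; numerator = 4(1) = 4; a_1 = (4)/(13/6) = 24/13
  n = 2: D(2) = 2(2 + 7/6) = 19/3; numerator = 4(24/13) = 96/13; a_2 = (96/13)/(19/3) = 288/247
  n = 3: D(3) = 3(3 + 7/6) = 25/2; numerator = 4(288/247) = 1152/247; a_3 = (1152/247)/(25/2) = 2304/6175

r = 3/2; a_0 = 1; a_1 = 24/13; a_2 = 288/247; a_3 = 2304/6175
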